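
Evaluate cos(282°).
cos(282°) = 0.2079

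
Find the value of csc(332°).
csc(332°) = -2.13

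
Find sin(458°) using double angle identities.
sin(458°) = 2 sin 229° cos 229° = 0.9903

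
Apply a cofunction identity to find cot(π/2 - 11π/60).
cot(π/2 - 11π/60) = tan(11π/60) = 0.6494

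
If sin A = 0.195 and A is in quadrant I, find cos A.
cos A = 0.9808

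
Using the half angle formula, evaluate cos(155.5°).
cos(155.5°) = -√((1 + cos 311°)/2) = -0.91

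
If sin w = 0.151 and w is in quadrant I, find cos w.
cos w = 0.9885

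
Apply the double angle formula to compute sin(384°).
sin(384°) = 2 sin 192° cos 192° = 0.4067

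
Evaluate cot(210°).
cot(210°) = √3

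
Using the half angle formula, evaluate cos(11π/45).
cos(11π/45) = √((1 + cos 22π/45)/2) = 0.7193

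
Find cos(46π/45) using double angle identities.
cos(46π/45) = 1 - 2sin²23π/45 = -0.9976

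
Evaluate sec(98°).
sec(98°) = -7.185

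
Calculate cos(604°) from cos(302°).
cos(604°) = cos²302° - sin²302° = -0.4384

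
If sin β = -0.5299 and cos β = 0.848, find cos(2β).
cos(2β) = cos²β - sin²β = 0.4383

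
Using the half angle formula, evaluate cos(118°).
cos(118°) = -√((1 + cos 236°)/2) = -0.4695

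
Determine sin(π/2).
sin(π/2) = 1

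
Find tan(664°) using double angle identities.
tan(664°) = 2 tan 332° / (1 - tan²332°) = -1.483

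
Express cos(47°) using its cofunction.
cos(47°) = sin(90° - 47°) = sin(43°)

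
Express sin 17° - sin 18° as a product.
sin 17° - sin 18° = 2 cos(17.5°) sin(-0.5°)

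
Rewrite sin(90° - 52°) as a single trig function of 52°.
sin(90° - 52°) = cos(52°)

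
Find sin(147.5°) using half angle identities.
sin(147.5°) = √((1 - cos 295°)/2) = 0.5373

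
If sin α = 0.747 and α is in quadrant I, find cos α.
cos α = 0.6648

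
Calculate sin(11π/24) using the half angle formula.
sin(11π/24) = √((1 - cos 11π/12)/2) = 0.9914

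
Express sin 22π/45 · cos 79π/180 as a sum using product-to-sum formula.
sin 22π/45 cos 79π/180 = (1/2)[sin(22π/45+79π/180) + sin(22π/45-79π/180)]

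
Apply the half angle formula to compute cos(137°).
cos(137°) = -√((1 + cos 274°)/2) = -0.7314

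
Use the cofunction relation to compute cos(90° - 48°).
cos(90° - 48°) = sin(48°) = 0.7431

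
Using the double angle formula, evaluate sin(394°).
sin(394°) = 2 sin 197° cos 197° = 0.5592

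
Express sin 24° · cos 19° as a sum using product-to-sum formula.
sin 24° cos 19° = (1/2)[sin(24°+19°) + sin(24°-19°)]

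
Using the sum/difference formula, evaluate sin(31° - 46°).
sin(31° - 46°) = sin 31° cos 46° - cos 31° sin 46° = -(√6-√2)/4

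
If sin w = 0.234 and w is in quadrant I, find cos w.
cos w = 0.9722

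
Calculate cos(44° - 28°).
cos(44° - 28°) = cos 44° cos 28° + sin 44° sin 28° = 0.9613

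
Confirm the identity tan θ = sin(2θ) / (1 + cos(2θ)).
RHS = 2 sin θ cos θ / (2cos²θ) = sin θ/cos θ = tan θ = LHS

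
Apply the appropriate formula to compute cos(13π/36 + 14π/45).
cos(13π/36 + 14π/45) = cos 13π/36 cos 14π/45 - sin 13π/36 sin 14π/45 = -0.515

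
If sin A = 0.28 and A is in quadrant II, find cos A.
cos A = -0.96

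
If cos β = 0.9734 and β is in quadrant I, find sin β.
sin β = 0.2291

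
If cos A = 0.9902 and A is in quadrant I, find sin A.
sin A = 0.1397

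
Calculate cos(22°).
cos(22°) = 0.9272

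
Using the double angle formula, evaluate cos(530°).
cos(530°) = cos²265° - sin²265° = -0.9848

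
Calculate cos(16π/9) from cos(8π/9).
cos(16π/9) = cos²8π/9 - sin²8π/9 = 0.766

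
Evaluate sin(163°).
sin(163°) = 0.2924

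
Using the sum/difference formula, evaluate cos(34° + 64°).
cos(34° + 64°) = cos 34° cos 64° - sin 34° sin 64° = -0.1392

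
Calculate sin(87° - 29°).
sin(87° - 29°) = sin 87° cos 29° - cos 87° sin 29° = 0.848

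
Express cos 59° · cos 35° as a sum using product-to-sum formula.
cos 59° cos 35° = (1/2)[cos(59°-35°) + cos(59°+35°)]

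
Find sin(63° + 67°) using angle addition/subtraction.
sin(63° + 67°) = sin 63° cos 67° + cos 63° sin 67° = 0.766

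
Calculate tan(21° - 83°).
tan(21° - 83°) = (tan 21° - tan 83°)/(1 + tan 21° tan 83°) = -1.881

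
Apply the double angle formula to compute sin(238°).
sin(238°) = 2 sin 119° cos 119° = -0.848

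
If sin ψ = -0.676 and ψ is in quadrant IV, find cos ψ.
cos ψ = 0.7369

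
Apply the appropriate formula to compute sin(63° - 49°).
sin(63° - 49°) = sin 63° cos 49° - cos 63° sin 49° = 0.2419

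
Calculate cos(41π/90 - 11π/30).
cos(41π/90 - 11π/30) = cos 41π/90 cos 11π/30 + sin 41π/90 sin 11π/30 = 0.9613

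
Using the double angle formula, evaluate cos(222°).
cos(222°) = cos²111° - sin²111° = -0.7431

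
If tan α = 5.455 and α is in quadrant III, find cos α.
cos α = -0.1803 (using tan²α + 1 = sec²α)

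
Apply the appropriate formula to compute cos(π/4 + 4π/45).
cos(π/4 + 4π/45) = cos π/4 cos 4π/45 - sin π/4 sin 4π/45 = 0.4848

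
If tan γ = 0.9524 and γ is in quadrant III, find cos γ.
cos γ = -0.7241 (using tan²γ + 1 = sec²γ)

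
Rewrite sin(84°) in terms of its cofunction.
sin(84°) = cos(90° - 84°) = cos(6°)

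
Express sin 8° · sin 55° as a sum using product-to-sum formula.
sin 8° sin 55° = (1/2)[cos(8°-55°) - cos(8°+55°)]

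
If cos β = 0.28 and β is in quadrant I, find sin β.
sin β = 0.96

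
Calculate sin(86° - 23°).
sin(86° - 23°) = sin 86° cos 23° - cos 86° sin 23° = 0.891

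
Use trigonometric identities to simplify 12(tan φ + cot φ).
12(tan φ + cot φ) = 12(sec φ csc φ) (using Quotient identities)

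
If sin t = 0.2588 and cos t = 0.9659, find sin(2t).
sin(2t) = 2 sin t cos t = 0.4999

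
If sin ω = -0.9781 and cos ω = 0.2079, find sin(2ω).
sin(2ω) = 2 sin ω cos ω = -0.4067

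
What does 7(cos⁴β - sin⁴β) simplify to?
7(cos⁴β - sin⁴β) = 7(cos(2β)) (using Factoring + double angle)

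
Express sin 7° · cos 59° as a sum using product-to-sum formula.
sin 7° cos 59° = (1/2)[sin(7°+59°) + sin(7°-59°)]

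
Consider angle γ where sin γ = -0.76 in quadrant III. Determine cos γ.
cos γ = ±√(1 - sin²γ) = -0.6499 (negative in QIII)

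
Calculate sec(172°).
sec(172°) = -1.01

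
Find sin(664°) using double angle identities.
sin(664°) = 2 sin 332° cos 332° = -0.829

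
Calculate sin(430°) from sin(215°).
sin(430°) = 2 sin 215° cos 215° = 0.9397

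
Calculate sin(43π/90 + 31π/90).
sin(43π/90 + 31π/90) = sin 43π/90 cos 31π/90 + cos 43π/90 sin 31π/90 = 0.5299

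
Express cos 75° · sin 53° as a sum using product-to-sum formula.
cos 75° sin 53° = (1/2)[sin(75°+53°) - sin(75°-53°)]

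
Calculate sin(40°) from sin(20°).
sin(40°) = 2 sin 20° cos 20° = 0.6428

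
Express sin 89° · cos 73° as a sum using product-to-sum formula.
sin 89° cos 73° = (1/2)[sin(89°+73°) + sin(89°-73°)]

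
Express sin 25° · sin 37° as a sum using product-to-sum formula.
sin 25° sin 37° = (1/2)[cos(25°-37°) - cos(25°+37°)]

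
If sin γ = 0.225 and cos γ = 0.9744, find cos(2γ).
cos(2γ) = cos²γ - sin²γ = 0.8988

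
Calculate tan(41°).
tan(41°) = 0.8693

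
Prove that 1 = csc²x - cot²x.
RHS = 1/sin²x - cos²x/sin²x = (1 - cos²x)/sin²x = sin²x/sin²x = 1 = LHS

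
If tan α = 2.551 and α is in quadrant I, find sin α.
sin α = 0.931 (using tan²α + 1 = sec²α)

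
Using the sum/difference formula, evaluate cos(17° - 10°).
cos(17° - 10°) = cos 17° cos 10° + sin 17° sin 10° = 0.9925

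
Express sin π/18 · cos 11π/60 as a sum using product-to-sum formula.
sin π/18 cos 11π/60 = (1/2)[sin(π/18+11π/60) + sin(π/18-11π/60)]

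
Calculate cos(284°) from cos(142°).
cos(284°) = cos²142° - sin²142° = 0.2419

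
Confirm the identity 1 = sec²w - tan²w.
RHS = 1/cos²w - sin²w/cos²w = (1 - sin²w)/cos²w = cos²w/cos²w = 1 = LHS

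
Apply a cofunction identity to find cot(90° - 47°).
cot(90° - 47°) = tan(47°) = 1.072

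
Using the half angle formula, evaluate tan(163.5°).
tan(163.5°) = sin 327° / (1 + cos 327°) = -0.2962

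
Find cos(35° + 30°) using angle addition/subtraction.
cos(35° + 30°) = cos 35° cos 30° - sin 35° sin 30° = 0.4226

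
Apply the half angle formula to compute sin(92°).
sin(92°) = √((1 - cos 184°)/2) = 0.9994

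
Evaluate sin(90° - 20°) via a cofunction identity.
sin(90° - 20°) = cos(20°) = 0.9397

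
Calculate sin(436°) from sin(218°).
sin(436°) = 2 sin 218° cos 218° = 0.9703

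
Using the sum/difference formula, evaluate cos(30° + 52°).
cos(30° + 52°) = cos 30° cos 52° - sin 30° sin 52° = 0.1392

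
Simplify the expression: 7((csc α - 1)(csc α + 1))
7((csc α - 1)(csc α + 1)) = 7(cot²α) (using Diff. of squares)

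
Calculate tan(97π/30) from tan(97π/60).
tan(97π/30) = 2 tan 97π/60 / (1 - tan²97π/60) = 0.9004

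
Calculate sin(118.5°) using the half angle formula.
sin(118.5°) = √((1 - cos 237°)/2) = 0.8788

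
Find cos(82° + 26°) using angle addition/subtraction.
cos(82° + 26°) = cos 82° cos 26° - sin 82° sin 26° = -0.309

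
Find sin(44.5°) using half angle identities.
sin(44.5°) = √((1 - cos 89°)/2) = 0.7009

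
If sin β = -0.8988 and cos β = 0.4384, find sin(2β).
sin(2β) = 2 sin β cos β = -0.7881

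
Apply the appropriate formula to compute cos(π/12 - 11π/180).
cos(π/12 - 11π/180) = cos π/12 cos 11π/180 + sin π/12 sin 11π/180 = 0.9976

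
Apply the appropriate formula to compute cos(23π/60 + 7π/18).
cos(23π/60 + 7π/18) = cos 23π/60 cos 7π/18 - sin 23π/60 sin 7π/18 = -0.7547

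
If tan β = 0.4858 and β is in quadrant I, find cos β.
cos β = 0.8995 (using tan²β + 1 = sec²β)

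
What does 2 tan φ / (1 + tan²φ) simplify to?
2 tan φ / (1 + tan²φ) = sin(2φ) (using Double angle)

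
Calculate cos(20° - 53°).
cos(20° - 53°) = cos 20° cos 53° + sin 20° sin 53° = 0.8387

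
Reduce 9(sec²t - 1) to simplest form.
9(sec²t - 1) = 9(tan²t) (using Pythagorean identity)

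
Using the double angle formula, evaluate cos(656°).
cos(656°) = cos²328° - sin²328° = 0.4384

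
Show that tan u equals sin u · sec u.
RHS = sin u · (1/cos u) = sin u/cos u = tan u = LHS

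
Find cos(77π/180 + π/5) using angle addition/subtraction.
cos(77π/180 + π/5) = cos 77π/180 cos π/5 - sin 77π/180 sin π/5 = -0.3907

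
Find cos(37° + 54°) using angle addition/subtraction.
cos(37° + 54°) = cos 37° cos 54° - sin 37° sin 54° = -0.01745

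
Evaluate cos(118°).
cos(118°) = -0.4695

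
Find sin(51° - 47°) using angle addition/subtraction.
sin(51° - 47°) = sin 51° cos 47° - cos 51° sin 47° = 0.06976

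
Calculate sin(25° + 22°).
sin(25° + 22°) = sin 25° cos 22° + cos 25° sin 22° = 0.7314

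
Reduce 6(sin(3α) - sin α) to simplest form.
6(sin(3α) - sin α) = 6(2 cos(2α) sin α) (using Sum-to-product)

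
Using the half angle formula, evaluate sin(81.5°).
sin(81.5°) = √((1 - cos 163°)/2) = 0.989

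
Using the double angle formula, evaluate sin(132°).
sin(132°) = 2 sin 66° cos 66° = 0.7431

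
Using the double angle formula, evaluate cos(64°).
cos(64°) = 1 - 2sin²32° = 0.4384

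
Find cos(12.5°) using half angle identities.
cos(12.5°) = √((1 + cos 25°)/2) = 0.9763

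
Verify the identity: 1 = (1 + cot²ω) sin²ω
RHS = csc²ω · sin²ω = (1/sin²ω) · sin²ω = 1 = LHS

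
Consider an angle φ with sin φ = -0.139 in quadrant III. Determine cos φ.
cos φ = ±√(1 - sin²φ) = -0.9903 (negative in QIII)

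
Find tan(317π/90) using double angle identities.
tan(317π/90) = 2 tan 317π/180 / (1 - tan²317π/180) = -14.3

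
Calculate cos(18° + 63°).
cos(18° + 63°) = cos 18° cos 63° - sin 18° sin 63° = 0.1564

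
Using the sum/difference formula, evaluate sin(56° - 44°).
sin(56° - 44°) = sin 56° cos 44° - cos 56° sin 44° = 0.2079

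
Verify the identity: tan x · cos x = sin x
LHS = (sin x/cos x) · cos x = sin x = RHS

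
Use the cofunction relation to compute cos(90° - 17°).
cos(90° - 17°) = sin(17°) = 0.2924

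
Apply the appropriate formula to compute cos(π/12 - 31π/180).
cos(π/12 - 31π/180) = cos π/12 cos 31π/180 + sin π/12 sin 31π/180 = 0.9613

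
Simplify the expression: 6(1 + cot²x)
6(1 + cot²x) = 6(csc²x) (using Pythagorean identity)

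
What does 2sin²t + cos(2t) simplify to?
2sin²t + cos(2t) = 1 (using Double angle)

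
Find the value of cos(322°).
cos(322°) = 0.788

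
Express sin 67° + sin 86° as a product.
sin 67° + sin 86° = 2 sin(76.5°) cos(-9.5°)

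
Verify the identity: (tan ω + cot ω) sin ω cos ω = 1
LHS = (sin ω/cos ω + cos ω/sin ω) sin ω cos ω = ((sin²ω + cos²ω)/(sin ω cos ω)) · sin ω cos ω = sin²ω + cos²ω = 1 = RHS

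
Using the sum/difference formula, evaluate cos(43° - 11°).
cos(43° - 11°) = cos 43° cos 11° + sin 43° sin 11° = 0.848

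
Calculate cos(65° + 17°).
cos(65° + 17°) = cos 65° cos 17° - sin 65° sin 17° = 0.1392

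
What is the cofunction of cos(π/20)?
cos(π/20) = sin(π/2 - π/20) = sin(9π/20)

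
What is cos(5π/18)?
cos(5π/18) = 0.6428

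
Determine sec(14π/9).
sec(14π/9) = 5.759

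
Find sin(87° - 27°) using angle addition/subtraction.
sin(87° - 27°) = sin 87° cos 27° - cos 87° sin 27° = √3/2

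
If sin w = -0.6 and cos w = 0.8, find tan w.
tan w = sin w / cos w = -0.75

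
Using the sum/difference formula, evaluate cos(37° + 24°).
cos(37° + 24°) = cos 37° cos 24° - sin 37° sin 24° = 0.4848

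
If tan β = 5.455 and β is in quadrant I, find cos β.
cos β = 0.1803 (using tan²β + 1 = sec²β)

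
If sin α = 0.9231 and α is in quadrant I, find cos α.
cos α = 0.3846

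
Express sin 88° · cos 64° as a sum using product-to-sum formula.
sin 88° cos 64° = (1/2)[sin(88°+64°) + sin(88°-64°)]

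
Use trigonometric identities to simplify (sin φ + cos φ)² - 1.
(sin φ + cos φ)² - 1 = sin(2φ) (using Pythagorean + double angle)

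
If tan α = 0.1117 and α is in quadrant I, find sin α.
sin α = 0.111 (using tan²α + 1 = sec²α)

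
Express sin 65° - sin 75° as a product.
sin 65° - sin 75° = 2 cos(70°) sin(-5°)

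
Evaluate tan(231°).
tan(231°) = 1.235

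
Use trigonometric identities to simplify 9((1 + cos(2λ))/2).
9((1 + cos(2λ))/2) = 9(cos²λ) (using Power reduction)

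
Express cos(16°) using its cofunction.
cos(16°) = sin(90° - 16°) = sin(74°)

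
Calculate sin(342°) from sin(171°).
sin(342°) = 2 sin 171° cos 171° = -0.309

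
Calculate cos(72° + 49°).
cos(72° + 49°) = cos 72° cos 49° - sin 72° sin 49° = -0.515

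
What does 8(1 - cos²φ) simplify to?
8(1 - cos²φ) = 8(sin²φ) (using Pythagorean identity)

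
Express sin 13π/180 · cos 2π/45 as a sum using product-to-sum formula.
sin 13π/180 cos 2π/45 = (1/2)[sin(13π/180+2π/45) + sin(13π/180-2π/45)]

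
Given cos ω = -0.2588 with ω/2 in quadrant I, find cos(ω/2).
cos(ω/2) = ±√((1 + cos ω)/2); positive since ω/2 ∈ QI, so cos(ω/2) = 0.6088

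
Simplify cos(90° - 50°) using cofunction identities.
cos(90° - 50°) = sin(50°)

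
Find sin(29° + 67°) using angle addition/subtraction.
sin(29° + 67°) = sin 29° cos 67° + cos 29° sin 67° = 0.9945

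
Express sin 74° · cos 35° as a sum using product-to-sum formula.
sin 74° cos 35° = (1/2)[sin(74°+35°) + sin(74°-35°)]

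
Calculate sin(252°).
sin(252°) = -0.9511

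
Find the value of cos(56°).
cos(56°) = 0.5592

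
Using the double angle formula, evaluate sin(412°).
sin(412°) = 2 sin 206° cos 206° = 0.788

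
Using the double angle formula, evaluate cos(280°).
cos(280°) = cos²140° - sin²140° = 0.1736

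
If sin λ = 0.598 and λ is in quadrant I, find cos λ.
cos λ = 0.8015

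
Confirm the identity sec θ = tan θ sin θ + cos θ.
RHS = sin²θ/cos θ + cos θ = (sin²θ + cos²θ)/cos θ = 1/cos θ = sec θ = LHS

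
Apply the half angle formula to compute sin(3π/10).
sin(3π/10) = √((1 - cos 3π/5)/2) = 0.809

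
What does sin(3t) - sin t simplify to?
sin(3t) - sin t = 2 cos(2t) sin t (using Sum-to-product)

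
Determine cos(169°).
cos(169°) = -0.9816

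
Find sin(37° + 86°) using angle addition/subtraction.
sin(37° + 86°) = sin 37° cos 86° + cos 37° sin 86° = 0.8387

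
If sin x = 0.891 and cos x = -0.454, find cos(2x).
cos(2x) = cos²x - sin²x = -0.5878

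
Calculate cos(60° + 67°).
cos(60° + 67°) = cos 60° cos 67° - sin 60° sin 67° = -0.6018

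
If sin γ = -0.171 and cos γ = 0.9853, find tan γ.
tan γ = sin γ / cos γ = -0.1736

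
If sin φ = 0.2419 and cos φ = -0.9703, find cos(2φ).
cos(2φ) = cos²φ - sin²φ = 0.883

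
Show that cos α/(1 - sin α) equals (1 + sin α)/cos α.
RHS = (1 + sin α)(1 - sin α) / (cos α(1 - sin α)) = (1 - sin²α) / (cos α(1 - sin α)) = cos²α / (cos α(1 - sin α)) = cos α/(1 - sin α) = LHS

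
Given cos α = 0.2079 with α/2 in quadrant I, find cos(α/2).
cos(α/2) = ±√((1 + cos α)/2); positive since α/2 ∈ QI, so cos(α/2) = 0.7771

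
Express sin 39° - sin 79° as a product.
sin 39° - sin 79° = 2 cos(59°) sin(-20°)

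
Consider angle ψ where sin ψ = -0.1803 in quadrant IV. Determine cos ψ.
cos ψ = √(1 - sin²ψ) = 0.9836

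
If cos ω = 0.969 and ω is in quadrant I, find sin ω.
sin ω = 0.2471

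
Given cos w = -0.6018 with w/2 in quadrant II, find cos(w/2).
cos(w/2) = ±√((1 + cos w)/2); negative since w/2 ∈ QII, so cos(w/2) = -0.4462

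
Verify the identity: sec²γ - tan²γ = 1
LHS = 1/cos²γ - sin²γ/cos²γ = (1 - sin²γ)/cos²γ = cos²γ/cos²γ = 1 = RHS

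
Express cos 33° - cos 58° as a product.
cos 33° - cos 58° = -2 sin(45.5°) sin(-12.5°)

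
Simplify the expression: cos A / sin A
cos A / sin A = cot A (using Quotient identity)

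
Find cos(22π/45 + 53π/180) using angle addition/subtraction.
cos(22π/45 + 53π/180) = cos 22π/45 cos 53π/180 - sin 22π/45 sin 53π/180 = -0.7771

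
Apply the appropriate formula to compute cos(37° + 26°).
cos(37° + 26°) = cos 37° cos 26° - sin 37° sin 26° = 0.454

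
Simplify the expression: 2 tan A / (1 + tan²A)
2 tan A / (1 + tan²A) = sin(2A) (using Double angle)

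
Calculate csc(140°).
csc(140°) = 1.556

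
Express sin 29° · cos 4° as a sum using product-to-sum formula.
sin 29° cos 4° = (1/2)[sin(29°+4°) + sin(29°-4°)]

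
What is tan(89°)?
tan(89°) = 57.29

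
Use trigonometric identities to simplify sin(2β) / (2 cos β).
sin(2β) / (2 cos β) = sin β (using Double angle)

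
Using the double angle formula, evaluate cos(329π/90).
cos(329π/90) = cos²329π/180 - sin²329π/180 = 0.4695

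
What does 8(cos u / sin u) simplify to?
8(cos u / sin u) = 8(cot u) (using Quotient identity)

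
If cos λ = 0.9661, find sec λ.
sec λ = 1/cos λ = 1.035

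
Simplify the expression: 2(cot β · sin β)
2(cot β · sin β) = 2(cos β) (using Quotient identity)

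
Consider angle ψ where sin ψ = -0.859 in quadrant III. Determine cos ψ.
cos ψ = ±√(1 - sin²ψ) = -0.512 (negative in QIII)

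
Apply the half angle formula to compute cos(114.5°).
cos(114.5°) = -√((1 + cos 229°)/2) = -0.4147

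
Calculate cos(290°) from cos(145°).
cos(290°) = cos²145° - sin²145° = 0.342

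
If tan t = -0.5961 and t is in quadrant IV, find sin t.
sin t = -0.512 (using tan²t + 1 = sec²t)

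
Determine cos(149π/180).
cos(149π/180) = -0.8572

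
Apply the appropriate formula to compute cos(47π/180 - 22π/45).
cos(47π/180 - 22π/45) = cos 47π/180 cos 22π/45 + sin 47π/180 sin 22π/45 = 0.7547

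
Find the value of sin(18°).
sin(18°) = 0.309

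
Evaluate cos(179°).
cos(179°) = -0.9998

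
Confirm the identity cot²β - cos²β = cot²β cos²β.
LHS = cos²β/sin²β - cos²β = cos²β(1/sin²β - 1) = cos²β · (1 - sin²β)/sin²β = cos²β · cos²β/sin²β = cos²β · cot²β = RHS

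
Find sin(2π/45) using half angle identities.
sin(2π/45) = √((1 - cos 4π/45)/2) = 0.1392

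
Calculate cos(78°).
cos(78°) = 0.2079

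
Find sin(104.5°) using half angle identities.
sin(104.5°) = √((1 - cos 209°)/2) = 0.9681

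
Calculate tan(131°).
tan(131°) = -1.15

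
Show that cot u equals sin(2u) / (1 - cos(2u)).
RHS = 2 sin u cos u / (2sin²u) = cos u/sin u = cot u = LHS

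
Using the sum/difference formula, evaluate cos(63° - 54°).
cos(63° - 54°) = cos 63° cos 54° + sin 63° sin 54° = 0.9877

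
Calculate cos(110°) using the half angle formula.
cos(110°) = -√((1 + cos 220°)/2) = -0.342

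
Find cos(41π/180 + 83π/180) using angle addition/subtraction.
cos(41π/180 + 83π/180) = cos 41π/180 cos 83π/180 - sin 41π/180 sin 83π/180 = -0.5592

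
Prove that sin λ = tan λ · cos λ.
RHS = (sin λ/cos λ) · cos λ = sin λ = LHS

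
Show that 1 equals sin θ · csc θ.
RHS = sin θ · (1/sin θ) = 1 = LHS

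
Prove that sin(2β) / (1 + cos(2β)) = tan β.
LHS = 2 sin β cos β / (2cos²β) = sin β/cos β = tan β = RHS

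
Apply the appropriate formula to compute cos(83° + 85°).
cos(83° + 85°) = cos 83° cos 85° - sin 83° sin 85° = -0.9781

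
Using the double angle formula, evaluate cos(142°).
cos(142°) = cos²71° - sin²71° = -0.788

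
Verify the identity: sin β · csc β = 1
LHS = sin β · (1/sin β) = 1 = RHS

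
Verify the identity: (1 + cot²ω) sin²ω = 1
LHS = csc²ω · sin²ω = (1/sin²ω) · sin²ω = 1 = RHS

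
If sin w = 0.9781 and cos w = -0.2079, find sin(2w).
sin(2w) = 2 sin w cos w = -0.4067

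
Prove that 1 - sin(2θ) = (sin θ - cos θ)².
RHS = sin²θ - 2 sin θ cos θ + cos²θ = (sin²θ + cos²θ) - 2 sin θ cos θ = 1 - sin(2θ) = LHS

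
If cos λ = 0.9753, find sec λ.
sec λ = 1/cos λ = 1.025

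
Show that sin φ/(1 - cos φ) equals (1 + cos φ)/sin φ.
LHS = sin φ(1 + cos φ) / ((1 - cos φ)(1 + cos φ)) = sin φ(1 + cos φ) / (1 - cos²φ) = sin φ(1 + cos φ) / sin²φ = (1 + cos φ)/sin φ = RHS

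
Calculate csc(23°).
csc(23°) = 2.559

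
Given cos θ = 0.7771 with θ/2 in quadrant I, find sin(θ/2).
sin(θ/2) = ±√((1 - cos θ)/2); positive since θ/2 ∈ QI, so sin(θ/2) = 0.3338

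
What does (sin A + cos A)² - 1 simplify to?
(sin A + cos A)² - 1 = sin(2A) (using Pythagorean + double angle)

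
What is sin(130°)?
sin(130°) = 0.766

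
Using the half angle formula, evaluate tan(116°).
tan(116°) = sin 232° / (1 + cos 232°) = -2.05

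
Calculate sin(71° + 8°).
sin(71° + 8°) = sin 71° cos 8° + cos 71° sin 8° = 0.9816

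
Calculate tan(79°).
tan(79°) = 5.145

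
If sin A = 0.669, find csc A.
csc A = 1/sin A = 1.495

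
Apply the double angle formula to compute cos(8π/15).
cos(8π/15) = cos²4π/15 - sin²4π/15 = -0.1045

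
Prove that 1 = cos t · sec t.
RHS = cos t · (1/cos t) = 1 = LHS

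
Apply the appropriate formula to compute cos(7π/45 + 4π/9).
cos(7π/45 + 4π/9) = cos 7π/45 cos 4π/9 - sin 7π/45 sin 4π/9 = -0.309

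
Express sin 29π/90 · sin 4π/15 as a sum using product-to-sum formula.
sin 29π/90 sin 4π/15 = (1/2)[cos(29π/90-4π/15) - cos(29π/90+4π/15)]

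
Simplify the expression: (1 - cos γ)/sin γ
(1 - cos γ)/sin γ = tan(γ/2) (using Half angle)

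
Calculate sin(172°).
sin(172°) = 0.1392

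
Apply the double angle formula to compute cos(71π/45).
cos(71π/45) = cos²71π/90 - sin²71π/90 = 0.2419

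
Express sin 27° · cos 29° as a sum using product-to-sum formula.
sin 27° cos 29° = (1/2)[sin(27°+29°) + sin(27°-29°)]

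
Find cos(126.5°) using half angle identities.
cos(126.5°) = -√((1 + cos 253°)/2) = -0.5948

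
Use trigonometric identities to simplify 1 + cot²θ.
1 + cot²θ = csc²θ (using Pythagorean identity)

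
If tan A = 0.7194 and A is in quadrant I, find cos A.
cos A = 0.8118 (using tan²A + 1 = sec²A)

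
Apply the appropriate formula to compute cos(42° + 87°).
cos(42° + 87°) = cos 42° cos 87° - sin 42° sin 87° = -0.6293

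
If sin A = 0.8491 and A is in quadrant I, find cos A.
cos A = 0.5282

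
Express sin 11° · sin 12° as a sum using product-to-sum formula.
sin 11° sin 12° = (1/2)[cos(11°-12°) - cos(11°+12°)]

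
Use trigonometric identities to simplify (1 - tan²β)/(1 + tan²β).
(1 - tan²β)/(1 + tan²β) = cos(2β) (using Double angle)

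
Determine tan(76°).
tan(76°) = 4.011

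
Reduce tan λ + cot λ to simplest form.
tan λ + cot λ = sec λ csc λ (using Quotient identities)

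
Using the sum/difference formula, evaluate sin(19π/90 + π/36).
sin(19π/90 + π/36) = sin 19π/90 cos π/36 + cos 19π/90 sin π/36 = 0.682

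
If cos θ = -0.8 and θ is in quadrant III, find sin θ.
sin θ = -0.6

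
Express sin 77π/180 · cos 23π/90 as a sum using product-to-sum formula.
sin 77π/180 cos 23π/90 = (1/2)[sin(77π/180+23π/90) + sin(77π/180-23π/90)]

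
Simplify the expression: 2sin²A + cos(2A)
2sin²A + cos(2A) = 1 (using Double angle)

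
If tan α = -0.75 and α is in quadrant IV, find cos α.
cos α = 0.8 (using tan²α + 1 = sec²α)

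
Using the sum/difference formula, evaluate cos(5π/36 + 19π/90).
cos(5π/36 + 19π/90) = cos 5π/36 cos 19π/90 - sin 5π/36 sin 19π/90 = 0.454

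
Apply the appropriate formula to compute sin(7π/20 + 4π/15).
sin(7π/20 + 4π/15) = sin 7π/20 cos 4π/15 + cos 7π/20 sin 4π/15 = 0.9336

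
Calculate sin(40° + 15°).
sin(40° + 15°) = sin 40° cos 15° + cos 40° sin 15° = 0.8192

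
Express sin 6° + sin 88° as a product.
sin 6° + sin 88° = 2 sin(47°) cos(-41°)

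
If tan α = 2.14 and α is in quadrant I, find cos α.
cos α = 0.4233 (using tan²α + 1 = sec²α)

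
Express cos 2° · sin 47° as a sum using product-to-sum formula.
cos 2° sin 47° = (1/2)[sin(2°+47°) - sin(2°-47°)]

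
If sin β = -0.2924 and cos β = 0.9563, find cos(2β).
cos(2β) = cos²β - sin²β = 0.829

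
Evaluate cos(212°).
cos(212°) = -0.848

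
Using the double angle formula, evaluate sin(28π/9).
sin(28π/9) = 2 sin 14π/9 cos 14π/9 = -0.342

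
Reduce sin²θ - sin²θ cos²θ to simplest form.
sin²θ - sin²θ cos²θ = sin⁴θ (using Factoring)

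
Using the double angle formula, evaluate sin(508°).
sin(508°) = 2 sin 254° cos 254° = 0.5299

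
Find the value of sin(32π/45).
sin(32π/45) = 0.788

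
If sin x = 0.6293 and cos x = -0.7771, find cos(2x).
cos(2x) = cos²x - sin²x = 0.2079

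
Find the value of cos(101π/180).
cos(101π/180) = -0.1908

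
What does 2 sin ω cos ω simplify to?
2 sin ω cos ω = sin(2ω) (using Double angle)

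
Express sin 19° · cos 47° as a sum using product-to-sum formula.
sin 19° cos 47° = (1/2)[sin(19°+47°) + sin(19°-47°)]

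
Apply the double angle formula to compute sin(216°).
sin(216°) = 2 sin 108° cos 108° = -0.5878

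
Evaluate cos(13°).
cos(13°) = 0.9744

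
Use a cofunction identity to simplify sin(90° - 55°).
sin(90° - 55°) = cos(55°)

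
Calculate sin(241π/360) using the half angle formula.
sin(241π/360) = √((1 - cos 241π/180)/2) = 0.8616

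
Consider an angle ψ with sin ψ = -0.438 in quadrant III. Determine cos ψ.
cos ψ = ±√(1 - sin²ψ) = -0.899 (negative in QIII)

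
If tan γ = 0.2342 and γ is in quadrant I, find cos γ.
cos γ = 0.9737 (using tan²γ + 1 = sec²γ)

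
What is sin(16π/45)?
sin(16π/45) = 0.8988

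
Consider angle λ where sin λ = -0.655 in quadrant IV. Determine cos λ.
cos λ = √(1 - sin²λ) = 0.7556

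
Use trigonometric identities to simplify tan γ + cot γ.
tan γ + cot γ = sec γ csc γ (using Quotient identities)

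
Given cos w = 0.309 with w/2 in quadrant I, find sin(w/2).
sin(w/2) = ±√((1 - cos w)/2); positive since w/2 ∈ QI, so sin(w/2) = 0.5878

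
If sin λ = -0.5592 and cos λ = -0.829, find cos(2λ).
cos(2λ) = cos²λ - sin²λ = 0.3745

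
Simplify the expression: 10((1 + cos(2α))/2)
10((1 + cos(2α))/2) = 10(cos²α) (using Power reduction)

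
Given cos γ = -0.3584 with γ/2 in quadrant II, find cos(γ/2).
cos(γ/2) = ±√((1 + cos γ)/2); negative since γ/2 ∈ QII, so cos(γ/2) = -0.5664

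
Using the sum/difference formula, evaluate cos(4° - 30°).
cos(4° - 30°) = cos 4° cos 30° + sin 4° sin 30° = 0.8988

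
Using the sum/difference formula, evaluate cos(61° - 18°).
cos(61° - 18°) = cos 61° cos 18° + sin 61° sin 18° = 0.7314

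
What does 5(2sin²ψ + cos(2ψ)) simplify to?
5(2sin²ψ + cos(2ψ)) = 5 (using Double angle)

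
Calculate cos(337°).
cos(337°) = 0.9205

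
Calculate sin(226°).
sin(226°) = -0.7193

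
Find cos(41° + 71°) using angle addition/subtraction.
cos(41° + 71°) = cos 41° cos 71° - sin 41° sin 71° = -0.3746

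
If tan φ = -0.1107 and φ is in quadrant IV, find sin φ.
sin φ = -0.11 (using tan²φ + 1 = sec²φ)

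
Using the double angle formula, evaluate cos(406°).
cos(406°) = cos²203° - sin²203° = 0.6947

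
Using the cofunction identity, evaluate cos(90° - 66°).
cos(90° - 66°) = sin(66°) = 0.9135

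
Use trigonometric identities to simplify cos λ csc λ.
cos λ csc λ = cot λ (using Reciprocal + quotient)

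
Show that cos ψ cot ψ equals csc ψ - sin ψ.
RHS = 1/sin ψ - sin ψ = (1 - sin²ψ)/sin ψ = cos²ψ/sin ψ = cos ψ · (cos ψ/sin ψ) = cos ψ cot ψ = LHS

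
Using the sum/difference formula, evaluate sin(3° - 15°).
sin(3° - 15°) = sin 3° cos 15° - cos 3° sin 15° = -0.2079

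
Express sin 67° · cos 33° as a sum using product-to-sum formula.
sin 67° cos 33° = (1/2)[sin(67°+33°) + sin(67°-33°)]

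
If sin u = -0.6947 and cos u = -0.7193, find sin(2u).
sin(2u) = 2 sin u cos u = 0.9994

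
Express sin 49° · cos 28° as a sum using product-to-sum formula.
sin 49° cos 28° = (1/2)[sin(49°+28°) + sin(49°-28°)]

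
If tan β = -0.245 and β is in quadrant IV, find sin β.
sin β = -0.238 (using tan²β + 1 = sec²β)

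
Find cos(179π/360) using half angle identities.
cos(179π/360) = √((1 + cos 179π/180)/2) = 0.008727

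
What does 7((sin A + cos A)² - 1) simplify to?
7((sin A + cos A)² - 1) = 7(sin(2A)) (using Pythagorean + double angle)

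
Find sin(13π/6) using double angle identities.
sin(13π/6) = 2 sin 13π/12 cos 13π/12 = 1/2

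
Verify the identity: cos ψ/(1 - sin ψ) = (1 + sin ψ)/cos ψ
RHS = (1 + sin ψ)(1 - sin ψ) / (cos ψ(1 - sin ψ)) = (1 - sin²ψ) / (cos ψ(1 - sin ψ)) = cos²ψ / (cos ψ(1 - sin ψ)) = cos ψ/(1 - sin ψ) = LHS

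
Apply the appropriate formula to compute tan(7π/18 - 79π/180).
tan(7π/18 - 79π/180) = (tan 7π/18 - tan 79π/180)/(1 + tan 7π/18 tan 79π/180) = -0.1584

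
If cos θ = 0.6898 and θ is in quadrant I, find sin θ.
sin θ = 0.724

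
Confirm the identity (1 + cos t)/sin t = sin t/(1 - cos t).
RHS = sin t(1 + cos t) / ((1 - cos t)(1 + cos t)) = sin t(1 + cos t) / (1 - cos²t) = sin t(1 + cos t) / sin²t = (1 + cos t)/sin t = LHS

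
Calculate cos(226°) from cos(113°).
cos(226°) = cos²113° - sin²113° = -0.6947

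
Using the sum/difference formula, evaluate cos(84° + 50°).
cos(84° + 50°) = cos 84° cos 50° - sin 84° sin 50° = -0.6947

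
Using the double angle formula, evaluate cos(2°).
cos(2°) = cos²1° - sin²1° = 0.9994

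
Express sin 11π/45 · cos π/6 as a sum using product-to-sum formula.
sin 11π/45 cos π/6 = (1/2)[sin(11π/45+π/6) + sin(11π/45-π/6)]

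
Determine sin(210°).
sin(210°) = -1/2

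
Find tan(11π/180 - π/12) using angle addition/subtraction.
tan(11π/180 - π/12) = (tan 11π/180 - tan π/12)/(1 + tan 11π/180 tan π/12) = -0.06993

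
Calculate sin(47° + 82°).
sin(47° + 82°) = sin 47° cos 82° + cos 47° sin 82° = 0.7771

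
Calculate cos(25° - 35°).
cos(25° - 35°) = cos 25° cos 35° + sin 25° sin 35° = 0.9848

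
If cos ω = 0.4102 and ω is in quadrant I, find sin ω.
sin ω = 0.912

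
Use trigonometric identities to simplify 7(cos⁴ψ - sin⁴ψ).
7(cos⁴ψ - sin⁴ψ) = 7(cos(2ψ)) (using Factoring + double angle)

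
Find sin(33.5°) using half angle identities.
sin(33.5°) = √((1 - cos 67°)/2) = 0.5519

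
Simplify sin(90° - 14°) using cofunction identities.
sin(90° - 14°) = cos(14°)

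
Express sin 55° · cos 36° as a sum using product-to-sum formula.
sin 55° cos 36° = (1/2)[sin(55°+36°) + sin(55°-36°)]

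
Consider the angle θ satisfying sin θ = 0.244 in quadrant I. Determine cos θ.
cos θ = √(1 - sin²θ) = 0.9698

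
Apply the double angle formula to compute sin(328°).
sin(328°) = 2 sin 164° cos 164° = -0.5299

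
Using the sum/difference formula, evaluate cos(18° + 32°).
cos(18° + 32°) = cos 18° cos 32° - sin 18° sin 32° = 0.6428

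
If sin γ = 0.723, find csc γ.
csc γ = 1/sin γ = 1.383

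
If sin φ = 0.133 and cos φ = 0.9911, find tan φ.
tan φ = sin φ / cos φ = 0.1342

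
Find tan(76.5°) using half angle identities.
tan(76.5°) = sin 153° / (1 + cos 153°) = 4.165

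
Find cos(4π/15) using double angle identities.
cos(4π/15) = cos²2π/15 - sin²2π/15 = 0.6691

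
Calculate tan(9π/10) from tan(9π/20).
tan(9π/10) = 2 tan 9π/20 / (1 - tan²9π/20) = -0.3249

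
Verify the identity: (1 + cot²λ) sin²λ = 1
LHS = csc²λ · sin²λ = (1/sin²λ) · sin²λ = 1 = RHS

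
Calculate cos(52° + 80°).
cos(52° + 80°) = cos 52° cos 80° - sin 52° sin 80° = -0.6691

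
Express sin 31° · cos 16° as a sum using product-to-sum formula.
sin 31° cos 16° = (1/2)[sin(31°+16°) + sin(31°-16°)]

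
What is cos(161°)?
cos(161°) = -0.9455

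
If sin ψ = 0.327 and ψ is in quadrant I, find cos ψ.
cos ψ = 0.945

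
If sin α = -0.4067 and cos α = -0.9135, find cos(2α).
cos(2α) = cos²α - sin²α = 0.6691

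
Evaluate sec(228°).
sec(228°) = -1.494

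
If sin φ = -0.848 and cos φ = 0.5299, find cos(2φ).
cos(2φ) = cos²φ - sin²φ = -0.4383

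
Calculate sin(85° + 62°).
sin(85° + 62°) = sin 85° cos 62° + cos 85° sin 62° = 0.5446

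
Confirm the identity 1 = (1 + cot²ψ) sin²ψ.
RHS = csc²ψ · sin²ψ = (1/sin²ψ) · sin²ψ = 1 = LHS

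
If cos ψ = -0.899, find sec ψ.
sec ψ = 1/cos ψ = -1.112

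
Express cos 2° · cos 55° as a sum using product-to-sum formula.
cos 2° cos 55° = (1/2)[cos(2°-55°) + cos(2°+55°)]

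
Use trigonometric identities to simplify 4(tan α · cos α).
4(tan α · cos α) = 4(sin α) (using Quotient identity)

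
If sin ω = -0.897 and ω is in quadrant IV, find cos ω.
cos ω = 0.442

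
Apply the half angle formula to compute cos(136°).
cos(136°) = -√((1 + cos 272°)/2) = -0.7193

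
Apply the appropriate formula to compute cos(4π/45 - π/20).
cos(4π/45 - π/20) = cos 4π/45 cos π/20 + sin 4π/45 sin π/20 = 0.9925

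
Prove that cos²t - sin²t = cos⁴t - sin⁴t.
RHS = (cos²t - sin²t)(cos²t + sin²t) = (cos²t - sin²t) · 1 = cos²t - sin²t = LHS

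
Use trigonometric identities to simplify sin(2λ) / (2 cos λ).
sin(2λ) / (2 cos λ) = sin λ (using Double angle)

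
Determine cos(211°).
cos(211°) = -0.8572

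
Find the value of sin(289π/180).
sin(289π/180) = -0.9455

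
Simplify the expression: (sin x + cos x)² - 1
(sin x + cos x)² - 1 = sin(2x) (using Pythagorean + double angle)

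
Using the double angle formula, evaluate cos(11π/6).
cos(11π/6) = cos²11π/12 - sin²11π/12 = √3/2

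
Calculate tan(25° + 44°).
tan(25° + 44°) = (tan 25° + tan 44°)/(1 - tan 25° tan 44°) = 2.605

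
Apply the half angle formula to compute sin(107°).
sin(107°) = √((1 - cos 214°)/2) = 0.9563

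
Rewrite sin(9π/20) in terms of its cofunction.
sin(9π/20) = cos(π/2 - 9π/20) = cos(π/20)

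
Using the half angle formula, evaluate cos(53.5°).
cos(53.5°) = √((1 + cos 107°)/2) = 0.5948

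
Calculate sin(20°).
sin(20°) = 0.342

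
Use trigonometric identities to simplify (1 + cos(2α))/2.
(1 + cos(2α))/2 = cos²α (using Power reduction)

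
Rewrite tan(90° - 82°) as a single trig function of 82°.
tan(90° - 82°) = cot(82°)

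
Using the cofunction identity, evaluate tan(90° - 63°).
tan(90° - 63°) = cot(63°) = 0.5095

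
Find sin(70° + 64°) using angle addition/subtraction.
sin(70° + 64°) = sin 70° cos 64° + cos 70° sin 64° = 0.7193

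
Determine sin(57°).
sin(57°) = 0.8387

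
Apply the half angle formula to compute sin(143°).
sin(143°) = √((1 - cos 286°)/2) = 0.6018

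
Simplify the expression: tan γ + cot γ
tan γ + cot γ = sec γ csc γ (using Quotient identities)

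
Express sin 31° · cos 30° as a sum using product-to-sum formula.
sin 31° cos 30° = (1/2)[sin(31°+30°) + sin(31°-30°)]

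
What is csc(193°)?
csc(193°) = -4.445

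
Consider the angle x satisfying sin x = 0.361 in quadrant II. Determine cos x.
cos x = ±√(1 - sin²x) = -0.9326 (negative in QII)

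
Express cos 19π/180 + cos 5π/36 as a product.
cos 19π/180 + cos 5π/36 = 2 cos(11π/90) cos(-π/60)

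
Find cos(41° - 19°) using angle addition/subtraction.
cos(41° - 19°) = cos 41° cos 19° + sin 41° sin 19° = 0.9272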